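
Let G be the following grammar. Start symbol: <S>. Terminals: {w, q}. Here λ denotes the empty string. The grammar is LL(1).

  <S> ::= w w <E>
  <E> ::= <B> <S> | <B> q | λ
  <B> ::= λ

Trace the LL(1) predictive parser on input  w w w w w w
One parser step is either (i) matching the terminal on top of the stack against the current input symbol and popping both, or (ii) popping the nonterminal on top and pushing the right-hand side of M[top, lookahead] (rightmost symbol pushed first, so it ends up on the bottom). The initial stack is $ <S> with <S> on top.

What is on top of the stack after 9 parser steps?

<B>

step 1: stack=$ <S>  input=w w w w w w $  — expand <S> ::= w w <E>
step 2: stack=$ <E> w w  input=w w w w w w $  — match w
step 3: stack=$ <E> w  input=w w w w w $  — match w
step 4: stack=$ <E>  input=w w w w $  — expand <E> ::= <B> <S>
step 5: stack=$ <S> <B>  input=w w w w $  — expand <B> ::= λ
step 6: stack=$ <S>  input=w w w w $  — expand <S> ::= w w <E>
step 7: stack=$ <E> w w  input=w w w w $  — match w
step 8: stack=$ <E> w  input=w w w $  — match w
step 9: stack=$ <E>  input=w w $  — expand <E> ::= <B> <S>
Stack after step 9: $ <S> <B> (top = <B>).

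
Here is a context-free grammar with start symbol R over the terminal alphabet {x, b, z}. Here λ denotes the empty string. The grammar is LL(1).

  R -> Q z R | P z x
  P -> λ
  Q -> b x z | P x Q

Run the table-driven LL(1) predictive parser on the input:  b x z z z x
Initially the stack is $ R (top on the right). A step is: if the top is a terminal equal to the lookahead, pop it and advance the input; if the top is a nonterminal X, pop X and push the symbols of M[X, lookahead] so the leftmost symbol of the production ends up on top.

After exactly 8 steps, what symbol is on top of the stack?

step 1: stack=$ R  input=b x z z z x $  — expand R -> Q z R
step 2: stack=$ R z Q  input=b x z z z x $  — expand Q -> b x z
step 3: stack=$ R z z x b  input=b x z z z x $  — match b
step 4: stack=$ R z z x  input=x z z z x $  — match x
step 5: stack=$ R z z  input=z z z x $  — match z
step 6: stack=$ R z  input=z z x $  — match z
step 7: stack=$ R  input=z x $  — expand R -> P z x
step 8: stack=$ x z P  input=z x $  — expand P -> λ
Stack after step 8: $ x z (top = z).

z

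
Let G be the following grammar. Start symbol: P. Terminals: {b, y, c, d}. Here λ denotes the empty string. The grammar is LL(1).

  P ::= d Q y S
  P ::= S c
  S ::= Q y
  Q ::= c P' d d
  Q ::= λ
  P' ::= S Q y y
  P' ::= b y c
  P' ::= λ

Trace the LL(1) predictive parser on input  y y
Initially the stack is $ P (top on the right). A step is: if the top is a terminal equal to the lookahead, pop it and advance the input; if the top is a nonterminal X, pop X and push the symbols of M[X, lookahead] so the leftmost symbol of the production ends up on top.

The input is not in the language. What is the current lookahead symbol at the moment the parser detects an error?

y

step 1: stack=$ P  input=y y $  — expand P ::= S c
step 2: stack=$ c S  input=y y $  — expand S ::= Q y
step 3: stack=$ c y Q  input=y y $  — expand Q ::= λ
step 4: stack=$ c y  input=y y $  — match y
step 5: stack=$ c  input=y $  — error: top is terminal c but lookahead is y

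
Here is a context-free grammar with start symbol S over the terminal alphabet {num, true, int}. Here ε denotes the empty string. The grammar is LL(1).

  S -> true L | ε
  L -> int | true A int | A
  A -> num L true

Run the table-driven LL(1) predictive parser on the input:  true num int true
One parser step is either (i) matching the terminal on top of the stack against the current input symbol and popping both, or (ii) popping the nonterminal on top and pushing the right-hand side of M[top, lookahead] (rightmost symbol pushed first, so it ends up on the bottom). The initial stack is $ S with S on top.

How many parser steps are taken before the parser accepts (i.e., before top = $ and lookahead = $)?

8

     Stack         Input                Action
  1  $ S           true num int true $  expand S -> true L
  2  $ L true      true num int true $  match true
  3  $ L           num int true $       expand L -> A
  4  $ A           num int true $       expand A -> num L true
  5  $ true L num  num int true $       match num
  6  $ true L      int true $           expand L -> int
  7  $ true int    int true $           match int
  8  $ true        true $               match true
Accept reached after 8 steps.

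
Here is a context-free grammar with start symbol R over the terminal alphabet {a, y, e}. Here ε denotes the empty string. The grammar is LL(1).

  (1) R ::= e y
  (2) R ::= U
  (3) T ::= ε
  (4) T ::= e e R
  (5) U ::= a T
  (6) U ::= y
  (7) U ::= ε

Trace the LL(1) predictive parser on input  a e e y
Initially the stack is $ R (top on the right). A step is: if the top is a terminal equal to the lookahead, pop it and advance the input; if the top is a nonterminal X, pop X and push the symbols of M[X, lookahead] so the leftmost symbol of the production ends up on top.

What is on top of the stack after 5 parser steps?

     Stack    Input      Action
  1  $ R      a e e y $  expand R ::= U
  2  $ U      a e e y $  expand U ::= a T
  3  $ T a    a e e y $  match a
  4  $ T      e e y $    expand T ::= e e R
  5  $ R e e  e e y $    match e
Stack after step 5: $ R e (top = e).

e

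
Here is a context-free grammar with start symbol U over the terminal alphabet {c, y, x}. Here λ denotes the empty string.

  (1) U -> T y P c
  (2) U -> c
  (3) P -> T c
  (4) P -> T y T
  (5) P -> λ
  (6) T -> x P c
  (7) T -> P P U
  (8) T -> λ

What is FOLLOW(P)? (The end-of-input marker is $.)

FIRST(U) = {c, x, y}  (via T y P c)
FIRST(P) = {λ, c, x, y}  (via T c, T y T)
FIRST(T) = {λ, c, x, y}  (via P P U)
FOLLOW(U) includes $ since U is the start symbol.
FOLLOW(P): in U->T y P c, P is followed by c with FIRST {c}; in T->x P c, P is followed by c with FIRST {c}; in T->P P U (occurrence 1), P is followed by P U with FIRST {c, x, y}; in T->P P U (occurrence 2), P is followed by U with FIRST {c, x, y}. Thus FOLLOW(P) = {c, x, y}.
FOLLOW(T): in U->T y P c, T is followed by y P c with FIRST {y}; in P->T c, T is followed by c with FIRST {c}; in P->T y T (occurrence 1), T is followed by y T with FIRST {y}; in P->T y T (occurrence 2), the suffix after T is empty, so FOLLOW(T) ⊇ FOLLOW(P) = {c, x, y}. Thus FOLLOW(T) = {c, x, y}.
FOLLOW(U): in T->P P U, the suffix after U is empty, so FOLLOW(U) ⊇ FOLLOW(T) = {c, x, y}. Thus FOLLOW(U) = {$, c, x, y}.

{c, x, y}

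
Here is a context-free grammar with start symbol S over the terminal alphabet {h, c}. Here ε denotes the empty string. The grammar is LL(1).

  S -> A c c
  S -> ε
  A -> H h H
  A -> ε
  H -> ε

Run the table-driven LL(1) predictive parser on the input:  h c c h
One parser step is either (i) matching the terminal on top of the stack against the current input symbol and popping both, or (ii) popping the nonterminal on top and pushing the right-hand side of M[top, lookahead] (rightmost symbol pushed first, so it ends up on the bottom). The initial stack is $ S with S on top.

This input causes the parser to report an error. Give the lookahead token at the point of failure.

h

     Stack        Input      Action
  1  $ S          h c c h $  expand S -> A c c
  2  $ c c A      h c c h $  expand A -> H h H
  3  $ c c H h H  h c c h $  expand H -> ε
  4  $ c c H h    h c c h $  match h
  5  $ c c H      c c h $    expand H -> ε
  6  $ c c        c c h $    match c
  7  $ c          c h $      match c
  8  $            h $        error: stack empty but input remains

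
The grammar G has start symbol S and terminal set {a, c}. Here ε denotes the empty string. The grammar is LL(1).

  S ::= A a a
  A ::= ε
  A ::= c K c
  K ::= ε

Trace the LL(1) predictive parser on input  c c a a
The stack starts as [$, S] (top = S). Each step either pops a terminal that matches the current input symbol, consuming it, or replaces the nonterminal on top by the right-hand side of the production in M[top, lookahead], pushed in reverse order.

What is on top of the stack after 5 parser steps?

a

     Stack        Input      Action
  1  $ S          c c a a $  expand S ::= A a a
  2  $ a a A      c c a a $  expand A ::= c K c
  3  $ a a c K c  c c a a $  match c
  4  $ a a c K    c a a $    expand K ::= ε
  5  $ a a c      c a a $    match c
Stack after step 5: $ a a (top = a).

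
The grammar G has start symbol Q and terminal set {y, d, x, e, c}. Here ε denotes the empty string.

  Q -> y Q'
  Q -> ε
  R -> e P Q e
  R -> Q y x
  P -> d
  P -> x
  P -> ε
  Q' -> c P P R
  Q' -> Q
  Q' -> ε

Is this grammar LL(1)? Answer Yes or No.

FIRST(Q) = {ε, y}
FIRST(R) = {e, y}
FIRST(P) = {ε, d, x}
FIRST(Q') = {ε, c, y}
FOLLOW(Q) = {$, e, y}
FOLLOW(R) = {$, e, y}
FOLLOW(P) = {d, e, x, y}
FOLLOW(Q') = {$, e, y}
Cell M[P, d] receives both P -> d and P -> ε — the grammar is not LL(1).

No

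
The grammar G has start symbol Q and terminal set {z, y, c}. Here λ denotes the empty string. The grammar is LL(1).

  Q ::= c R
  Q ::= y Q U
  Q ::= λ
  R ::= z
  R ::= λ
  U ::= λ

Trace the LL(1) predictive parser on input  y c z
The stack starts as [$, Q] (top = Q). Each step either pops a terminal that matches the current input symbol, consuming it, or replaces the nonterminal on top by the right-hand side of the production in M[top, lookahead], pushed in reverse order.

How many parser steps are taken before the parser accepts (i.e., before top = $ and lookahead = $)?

7

step 1: stack=$ Q  input=y c z $  — expand Q ::= y Q U
step 2: stack=$ U Q y  input=y c z $  — match y
step 3: stack=$ U Q  input=c z $  — expand Q ::= c R
step 4: stack=$ U R c  input=c z $  — match c
step 5: stack=$ U R  input=z $  — expand R ::= z
step 6: stack=$ U z  input=z $  — match z
step 7: stack=$ U  input=$  — expand U ::= λ
Accept reached after 7 steps.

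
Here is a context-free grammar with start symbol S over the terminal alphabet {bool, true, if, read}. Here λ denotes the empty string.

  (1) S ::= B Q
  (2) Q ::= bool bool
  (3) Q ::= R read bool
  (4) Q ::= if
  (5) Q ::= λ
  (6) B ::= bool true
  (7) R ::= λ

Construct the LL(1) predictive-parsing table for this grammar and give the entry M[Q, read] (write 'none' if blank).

Q ::= R read bool

FIRST(B) = {bool}
FIRST(R) = {λ}
FIRST(S) = {bool}  (via B Q)
FIRST(Q) = {λ, bool, if, read}  (via R read bool)
FOLLOW(S) includes $ since S is the start symbol.
FOLLOW(S): S appears on no right-hand side. Thus FOLLOW(S) = {$}.
FOLLOW(Q): in S::=B Q, the suffix after Q is empty, so FOLLOW(Q) ⊇ FOLLOW(S) = {$}. Thus FOLLOW(Q) = {$}.
For Q ::= bool bool: FIRST(bool bool) = {bool}, so it goes in M[Q, t] for t ∈ {bool}.
For Q ::= R read bool: FIRST(R read bool) = {read}, so it goes in M[Q, t] for t ∈ {read}.
For Q ::= if: FIRST(if) = {if}, so it goes in M[Q, t] for t ∈ {if}.
For Q ::= λ: FIRST(λ) = {λ}, so it goes in M[Q, t] for t ∈ {}; since λ ∈ FIRST, also for every t ∈ FOLLOW(Q) = {$}.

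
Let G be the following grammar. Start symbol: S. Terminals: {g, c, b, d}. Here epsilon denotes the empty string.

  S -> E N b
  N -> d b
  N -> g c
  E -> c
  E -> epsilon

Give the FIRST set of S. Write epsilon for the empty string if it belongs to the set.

FIRST(N) = {d, g}
FIRST(E) = {epsilon, c}
FIRST(S) = {c, d, g}  (via E N b)

{c, d, g}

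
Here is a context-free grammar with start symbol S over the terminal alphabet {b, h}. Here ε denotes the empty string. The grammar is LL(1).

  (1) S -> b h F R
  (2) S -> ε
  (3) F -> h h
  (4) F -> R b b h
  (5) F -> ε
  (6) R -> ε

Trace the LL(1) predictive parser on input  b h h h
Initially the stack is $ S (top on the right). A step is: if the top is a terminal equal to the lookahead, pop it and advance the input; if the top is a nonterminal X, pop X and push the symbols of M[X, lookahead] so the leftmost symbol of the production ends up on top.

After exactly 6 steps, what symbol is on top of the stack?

R

     Stack      Input      Action
  1  $ S        b h h h $  expand S -> b h F R
  2  $ R F h b  b h h h $  match b
  3  $ R F h    h h h $    match h
  4  $ R F      h h $      expand F -> h h
  5  $ R h h    h h $      match h
  6  $ R h      h $        match h
Stack after step 6: $ R (top = R).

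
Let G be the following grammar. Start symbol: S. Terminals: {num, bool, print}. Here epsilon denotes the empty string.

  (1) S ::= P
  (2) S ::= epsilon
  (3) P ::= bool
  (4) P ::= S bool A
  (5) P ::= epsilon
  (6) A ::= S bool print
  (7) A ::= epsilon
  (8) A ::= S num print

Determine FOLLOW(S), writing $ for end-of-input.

{$, bool, num}

FIRST(S): from S::=P we get {epsilon, bool}; from S::=epsilon we get {epsilon}. So FIRST(S) = {epsilon, bool}.
FIRST(P): from P::=bool we get {bool}; from P::=S bool A we get {bool}; from P::=epsilon we get {epsilon}. So FIRST(P) = {epsilon, bool}.
FIRST(A): from A::=S bool print we get {bool}; from A::=epsilon we get {epsilon}; from A::=S num print we get {bool, num}. So FIRST(A) = {epsilon, bool, num}.
FOLLOW(S) includes $ since S is the start symbol.
FOLLOW(S): in P::=S bool A, S is followed by bool A with FIRST {bool}; in A::=S bool print, S is followed by bool print with FIRST {bool}; in A::=S num print, S is followed by num print with FIRST {num}. Thus FOLLOW(S) = {$, bool, num}.
FOLLOW(P): in S::=P, the suffix after P is empty, so FOLLOW(P) ⊇ FOLLOW(S) = {$, bool, num}. Thus FOLLOW(P) = {$, bool, num}.
FOLLOW(A): in P::=S bool A, the suffix after A is empty, so FOLLOW(A) ⊇ FOLLOW(P) = {$, bool, num}. Thus FOLLOW(A) = {$, bool, num}.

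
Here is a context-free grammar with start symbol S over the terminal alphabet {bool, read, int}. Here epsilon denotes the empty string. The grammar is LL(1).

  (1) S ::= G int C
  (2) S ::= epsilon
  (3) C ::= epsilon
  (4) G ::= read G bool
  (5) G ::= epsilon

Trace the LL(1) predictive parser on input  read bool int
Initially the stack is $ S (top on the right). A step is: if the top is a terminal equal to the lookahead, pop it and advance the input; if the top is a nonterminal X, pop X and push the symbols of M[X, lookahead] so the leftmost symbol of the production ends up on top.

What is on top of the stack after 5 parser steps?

int

     Stack                Input            Action
  1  $ S                  read bool int $  expand S ::= G int C
  2  $ C int G            read bool int $  expand G ::= read G bool
  3  $ C int bool G read  read bool int $  match read
  4  $ C int bool G       bool int $       expand G ::= epsilon
  5  $ C int bool         bool int $       match bool
Stack after step 5: $ C int (top = int).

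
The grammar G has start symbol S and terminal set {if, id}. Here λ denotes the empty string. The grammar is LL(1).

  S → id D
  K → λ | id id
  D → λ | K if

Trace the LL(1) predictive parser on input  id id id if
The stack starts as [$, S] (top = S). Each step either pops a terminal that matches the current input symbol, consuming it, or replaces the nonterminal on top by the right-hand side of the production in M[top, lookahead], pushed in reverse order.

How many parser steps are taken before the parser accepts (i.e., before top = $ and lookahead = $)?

7

     Stack       Input          Action
  1  $ S         id id id if $  expand S → id D
  2  $ D id      id id id if $  match id
  3  $ D         id id if $     expand D → K if
  4  $ if K      id id if $     expand K → id id
  5  $ if id id  id id if $     match id
  6  $ if id     id if $        match id
  7  $ if        if $           match if
Accept reached after 7 steps.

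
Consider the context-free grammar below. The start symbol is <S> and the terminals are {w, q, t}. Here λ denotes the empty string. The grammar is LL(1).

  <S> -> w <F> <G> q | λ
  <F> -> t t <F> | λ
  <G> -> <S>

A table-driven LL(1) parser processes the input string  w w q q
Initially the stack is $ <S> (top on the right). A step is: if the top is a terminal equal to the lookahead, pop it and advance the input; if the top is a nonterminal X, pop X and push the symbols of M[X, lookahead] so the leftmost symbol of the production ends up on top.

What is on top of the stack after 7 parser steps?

<G>

     Stack            Input      Action
  1  $ <S>            w w q q $  expand <S> -> w <F> <G> q
  2  $ q <G> <F> w    w w q q $  match w
  3  $ q <G> <F>      w q q $    expand <F> -> λ
  4  $ q <G>          w q q $    expand <G> -> <S>
  5  $ q <S>          w q q $    expand <S> -> w <F> <G> q
  6  $ q q <G> <F> w  w q q $    match w
  7  $ q q <G> <F>    q q $      expand <F> -> λ
Stack after step 7: $ q q <G> (top = <G>).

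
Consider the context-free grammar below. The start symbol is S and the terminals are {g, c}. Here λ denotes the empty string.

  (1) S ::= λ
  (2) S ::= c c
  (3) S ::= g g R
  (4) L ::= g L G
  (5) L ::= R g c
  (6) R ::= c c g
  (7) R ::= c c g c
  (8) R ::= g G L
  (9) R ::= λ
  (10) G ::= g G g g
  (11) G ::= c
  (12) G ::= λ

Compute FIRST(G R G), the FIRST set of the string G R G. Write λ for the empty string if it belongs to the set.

{λ, c, g}

FIRST(S) = {λ, c, g}
FIRST(R) = {λ, c, g}
FIRST(G) = {λ, c, g}
FIRST(L) = {c, g}  (via R g c)
FIRST(G R G): take FIRST of each symbol in turn, carrying on past any symbol whose FIRST contains λ; result {λ, c, g}.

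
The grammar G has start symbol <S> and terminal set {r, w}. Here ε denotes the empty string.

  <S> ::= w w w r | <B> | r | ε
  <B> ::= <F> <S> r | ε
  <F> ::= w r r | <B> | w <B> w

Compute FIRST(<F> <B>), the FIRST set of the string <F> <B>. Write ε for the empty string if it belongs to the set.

FIRST(<S>): from <S>::=w w w r we get {w}; from <S>::=<B> we get {ε, r, w}; from <S>::=r we get {r}; from <S>::=ε we get {ε}. So FIRST(<S>) = {ε, r, w}.
FIRST(<B>): from <B>::=<F> <S> r we get {r, w}; from <B>::=ε we get {ε}. So FIRST(<B>) = {ε, r, w}.
FIRST(<F>): from <F>::=w r r we get {w}; from <F>::=<B> we get {ε, r, w}; from <F>::=w <B> w we get {w}. So FIRST(<F>) = {ε, r, w}.
FIRST(<F> <B>): take FIRST of each symbol in turn, carrying on past any symbol whose FIRST contains ε; result {ε, r, w}.

{ε, r, w}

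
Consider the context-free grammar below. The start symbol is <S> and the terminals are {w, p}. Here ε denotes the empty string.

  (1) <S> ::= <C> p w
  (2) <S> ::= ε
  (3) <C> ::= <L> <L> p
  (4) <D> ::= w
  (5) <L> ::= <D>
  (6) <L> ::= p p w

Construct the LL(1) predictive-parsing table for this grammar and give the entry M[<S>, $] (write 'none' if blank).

<S> ::= ε

FIRST(<D>): from <D>::=w we get {w}. So FIRST(<D>) = {w}.
FIRST(<L>): from <L>::=<D> we get {w}; from <L>::=p p w we get {p}. So FIRST(<L>) = {p, w}.
FIRST(<C>): from <C>::=<L> <L> p we get {p, w}. So FIRST(<C>) = {p, w}.
FIRST(<S>): from <S>::=<C> p w we get {p, w}; from <S>::=ε we get {ε}. So FIRST(<S>) = {ε, p, w}.
FOLLOW(<S>) includes $ since <S> is the start symbol.
FOLLOW(<S>): <S> appears on no right-hand side. Thus FOLLOW(<S>) = {$}.
For <S> ::= <C> p w: FIRST(<C> p w) = {p, w}, so it goes in M[<S>, t] for t ∈ {p, w}.
For <S> ::= ε: FIRST(ε) = {ε}, so it goes in M[<S>, t] for t ∈ {}; since ε ∈ FIRST, also for every t ∈ FOLLOW(<S>) = {$}.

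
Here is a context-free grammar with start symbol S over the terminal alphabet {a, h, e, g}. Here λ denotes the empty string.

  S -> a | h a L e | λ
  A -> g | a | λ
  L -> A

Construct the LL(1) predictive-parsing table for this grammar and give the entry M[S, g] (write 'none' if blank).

none

FIRST(S): from S->a we get {a}; from S->h a L e we get {h}; from S->λ we get {λ}. So FIRST(S) = {λ, a, h}.
FIRST(A): from A->g we get {g}; from A->a we get {a}; from A->λ we get {λ}. So FIRST(A) = {λ, a, g}.
FIRST(L): from L->A we get {λ, a, g}. So FIRST(L) = {λ, a, g}.
FOLLOW(S) includes $ since S is the start symbol.
FOLLOW(S): S appears on no right-hand side. Thus FOLLOW(S) = {$}.
For S -> a: FIRST(a) = {a}, so it goes in M[S, t] for t ∈ {a}.
For S -> h a L e: FIRST(h a L e) = {h}, so it goes in M[S, t] for t ∈ {h}.
For S -> λ: FIRST(λ) = {λ}, so it goes in M[S, t] for t ∈ {}; since λ ∈ FIRST, also for every t ∈ FOLLOW(S) = {$}.
None of these place a production in M[S, g].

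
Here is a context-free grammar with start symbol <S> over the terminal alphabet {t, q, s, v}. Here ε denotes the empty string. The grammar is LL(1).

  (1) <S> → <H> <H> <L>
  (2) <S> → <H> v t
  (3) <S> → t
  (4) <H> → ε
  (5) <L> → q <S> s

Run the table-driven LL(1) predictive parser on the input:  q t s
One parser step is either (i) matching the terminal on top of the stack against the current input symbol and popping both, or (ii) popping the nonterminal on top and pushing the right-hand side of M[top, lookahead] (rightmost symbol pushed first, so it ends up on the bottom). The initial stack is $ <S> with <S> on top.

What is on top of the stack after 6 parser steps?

t

step 1: stack=$ <S>  input=q t s $  — expand <S> → <H> <H> <L>
step 2: stack=$ <L> <H> <H>  input=q t s $  — expand <H> → ε
step 3: stack=$ <L> <H>  input=q t s $  — expand <H> → ε
step 4: stack=$ <L>  input=q t s $  — expand <L> → q <S> s
step 5: stack=$ s <S> q  input=q t s $  — match q
step 6: stack=$ s <S>  input=t s $  — expand <S> → t
Stack after step 6: $ s t (top = t).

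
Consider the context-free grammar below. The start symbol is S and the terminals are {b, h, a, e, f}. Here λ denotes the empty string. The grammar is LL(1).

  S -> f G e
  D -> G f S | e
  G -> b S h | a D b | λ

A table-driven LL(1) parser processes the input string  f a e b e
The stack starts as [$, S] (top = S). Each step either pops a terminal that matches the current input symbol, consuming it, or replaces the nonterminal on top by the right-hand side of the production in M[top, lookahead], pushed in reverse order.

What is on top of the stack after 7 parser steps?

e

step 1: stack=$ S  input=f a e b e $  — expand S -> f G e
step 2: stack=$ e G f  input=f a e b e $  — match f
step 3: stack=$ e G  input=a e b e $  — expand G -> a D b
step 4: stack=$ e b D a  input=a e b e $  — match a
step 5: stack=$ e b D  input=e b e $  — expand D -> e
step 6: stack=$ e b e  input=e b e $  — match e
step 7: stack=$ e b  input=b e $  — match b
Stack after step 7: $ e (top = e).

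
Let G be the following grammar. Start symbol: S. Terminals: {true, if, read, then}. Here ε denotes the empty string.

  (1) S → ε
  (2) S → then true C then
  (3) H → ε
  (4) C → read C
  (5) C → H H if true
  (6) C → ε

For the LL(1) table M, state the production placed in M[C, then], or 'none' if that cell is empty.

FIRST(S): from S→ε we get {ε}; from S→then true C then we get {then}. So FIRST(S) = {ε, then}.
FIRST(H): from H→ε we get {ε}. So FIRST(H) = {ε}.
FIRST(C): from C→read C we get {read}; from C→H H if true we get {if}; from C→ε we get {ε}. So FIRST(C) = {ε, if, read}.
FOLLOW(S) includes $ since S is the start symbol.
FOLLOW(C): in S→then true C then, C is followed by then with FIRST {then}; in C→read C, the suffix after C is empty (adds nothing new). Thus FOLLOW(C) = {then}.
For C → read C: FIRST(read C) = {read}, so it goes in M[C, t] for t ∈ {read}.
For C → H H if true: FIRST(H H if true) = {if}, so it goes in M[C, t] for t ∈ {if}.
For C → ε: FIRST(ε) = {ε}, so it goes in M[C, t] for t ∈ {}; since ε ∈ FIRST, also for every t ∈ FOLLOW(C) = {then}.

C → ε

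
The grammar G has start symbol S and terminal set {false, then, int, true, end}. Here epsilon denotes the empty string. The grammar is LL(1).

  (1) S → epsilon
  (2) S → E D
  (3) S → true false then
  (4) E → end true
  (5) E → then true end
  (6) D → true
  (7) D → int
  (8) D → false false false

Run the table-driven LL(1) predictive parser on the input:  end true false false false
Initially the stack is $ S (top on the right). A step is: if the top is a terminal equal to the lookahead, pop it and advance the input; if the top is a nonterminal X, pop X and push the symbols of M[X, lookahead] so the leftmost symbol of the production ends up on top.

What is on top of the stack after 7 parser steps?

step 1: stack=$ S  input=end true false false false $  — expand S → E D
step 2: stack=$ D E  input=end true false false false $  — expand E → end true
step 3: stack=$ D true end  input=end true false false false $  — match end
step 4: stack=$ D true  input=true false false false $  — match true
step 5: stack=$ D  input=false false false $  — expand D → false false false
step 6: stack=$ false false false  input=false false false $  — match false
step 7: stack=$ false false  input=false false $  — match false
Stack after step 7: $ false (top = false).

false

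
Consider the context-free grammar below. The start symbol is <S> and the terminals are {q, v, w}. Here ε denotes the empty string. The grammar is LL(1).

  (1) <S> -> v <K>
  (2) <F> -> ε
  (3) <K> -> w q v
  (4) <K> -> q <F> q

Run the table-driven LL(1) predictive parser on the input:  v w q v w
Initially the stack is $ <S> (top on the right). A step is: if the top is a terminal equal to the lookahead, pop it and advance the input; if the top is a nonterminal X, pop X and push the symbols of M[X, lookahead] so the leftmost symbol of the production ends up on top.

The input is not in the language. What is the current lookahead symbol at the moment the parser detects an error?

     Stack    Input        Action
  1  $ <S>    v w q v w $  expand <S> -> v <K>
  2  $ <K> v  v w q v w $  match v
  3  $ <K>    w q v w $    expand <K> -> w q v
  4  $ v q w  w q v w $    match w
  5  $ v q    q v w $      match q
  6  $ v      v w $        match v
  7  $        w $          error: stack empty but input remains

w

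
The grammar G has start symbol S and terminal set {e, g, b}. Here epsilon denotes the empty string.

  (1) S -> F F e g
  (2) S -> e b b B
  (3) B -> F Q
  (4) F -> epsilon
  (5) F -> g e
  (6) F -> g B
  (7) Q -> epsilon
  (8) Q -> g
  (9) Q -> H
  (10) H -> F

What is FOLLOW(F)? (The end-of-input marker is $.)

{$, e, g}

FIRST(F) = {epsilon, g}
FIRST(S) = {e, g}  (via F F e g)
FIRST(H) = {epsilon, g}  (via F)
FIRST(Q) = {epsilon, g}  (via H)
FIRST(B) = {epsilon, g}  (via F Q)
FOLLOW(S) includes $ since S is the start symbol.
FOLLOW(S): S appears on no right-hand side. Thus FOLLOW(S) = {$}.
FOLLOW(B): in S->e b b B, the suffix after B is empty, so FOLLOW(B) ⊇ FOLLOW(S) = {$}; in F->g B, the suffix after B is empty, so FOLLOW(B) ⊇ FOLLOW(F) = {$, e, g}. Thus FOLLOW(B) = {$, e, g}.
FOLLOW(Q): in B->F Q, the suffix after Q is empty, so FOLLOW(Q) ⊇ FOLLOW(B) = {$, e, g}. Thus FOLLOW(Q) = {$, e, g}.
FOLLOW(H): in Q->H, the suffix after H is empty, so FOLLOW(H) ⊇ FOLLOW(Q) = {$, e, g}. Thus FOLLOW(H) = {$, e, g}.
FOLLOW(F): in S->F F e g (occurrence 1), F is followed by F e g with FIRST {e, g}; in S->F F e g (occurrence 2), F is followed by e g with FIRST {e}; in B->F Q, F is followed by Q with FIRST {epsilon, g}; in B->F Q, the suffix after F is nullable, so FOLLOW(F) ⊇ FOLLOW(B) = {$, e, g}; in H->F, the suffix after F is empty, so FOLLOW(F) ⊇ FOLLOW(H) = {$, e, g}. Thus FOLLOW(F) = {$, e, g}.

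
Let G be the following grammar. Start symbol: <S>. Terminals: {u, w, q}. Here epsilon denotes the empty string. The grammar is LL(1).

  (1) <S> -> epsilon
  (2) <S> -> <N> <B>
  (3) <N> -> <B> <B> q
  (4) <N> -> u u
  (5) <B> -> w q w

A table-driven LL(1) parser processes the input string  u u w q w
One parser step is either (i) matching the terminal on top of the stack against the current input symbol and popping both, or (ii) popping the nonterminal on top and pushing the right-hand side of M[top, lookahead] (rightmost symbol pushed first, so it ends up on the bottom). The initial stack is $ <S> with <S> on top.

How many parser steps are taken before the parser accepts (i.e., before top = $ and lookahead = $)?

8

     Stack      Input        Action
  1  $ <S>      u u w q w $  expand <S> -> <N> <B>
  2  $ <B> <N>  u u w q w $  expand <N> -> u u
  3  $ <B> u u  u u w q w $  match u
  4  $ <B> u    u w q w $    match u
  5  $ <B>      w q w $      expand <B> -> w q w
  6  $ w q w    w q w $      match w
  7  $ w q      q w $        match q
  8  $ w        w $          match w
Accept reached after 8 steps.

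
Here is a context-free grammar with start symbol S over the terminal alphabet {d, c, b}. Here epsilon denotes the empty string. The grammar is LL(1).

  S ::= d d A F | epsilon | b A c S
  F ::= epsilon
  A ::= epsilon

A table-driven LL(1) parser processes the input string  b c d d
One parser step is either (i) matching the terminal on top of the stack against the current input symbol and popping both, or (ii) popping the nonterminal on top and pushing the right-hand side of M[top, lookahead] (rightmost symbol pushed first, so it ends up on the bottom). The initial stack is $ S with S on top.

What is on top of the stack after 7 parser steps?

step 1: stack=$ S  input=b c d d $  — expand S ::= b A c S
step 2: stack=$ S c A b  input=b c d d $  — match b
step 3: stack=$ S c A  input=c d d $  — expand A ::= epsilon
step 4: stack=$ S c  input=c d d $  — match c
step 5: stack=$ S  input=d d $  — expand S ::= d d A F
step 6: stack=$ F A d d  input=d d $  — match d
step 7: stack=$ F A d  input=d $  — match d
Stack after step 7: $ F A (top = A).

A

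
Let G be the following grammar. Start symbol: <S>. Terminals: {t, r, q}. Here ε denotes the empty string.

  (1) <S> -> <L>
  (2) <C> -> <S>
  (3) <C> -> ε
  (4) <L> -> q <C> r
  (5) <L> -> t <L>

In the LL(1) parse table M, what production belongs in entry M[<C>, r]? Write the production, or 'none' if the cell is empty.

<C> -> ε

FIRST(<L>): from <L>->q <C> r we get {q}; from <L>->t <L> we get {t}. So FIRST(<L>) = {q, t}.
FIRST(<S>): from <S>-><L> we get {q, t}. So FIRST(<S>) = {q, t}.
FIRST(<C>): from <C>-><S> we get {q, t}; from <C>->ε we get {ε}. So FIRST(<C>) = {ε, q, t}.
FOLLOW(<S>) includes $ since <S> is the start symbol.
FOLLOW(<C>): in <L>->q <C> r, <C> is followed by r with FIRST {r}. Thus FOLLOW(<C>) = {r}.
For <C> -> <S>: FIRST(<S>) = {q, t}, so it goes in M[<C>, t] for t ∈ {q, t}.
For <C> -> ε: FIRST(ε) = {ε}, so it goes in M[<C>, t] for t ∈ {}; since ε ∈ FIRST, also for every t ∈ FOLLOW(<C>) = {r}.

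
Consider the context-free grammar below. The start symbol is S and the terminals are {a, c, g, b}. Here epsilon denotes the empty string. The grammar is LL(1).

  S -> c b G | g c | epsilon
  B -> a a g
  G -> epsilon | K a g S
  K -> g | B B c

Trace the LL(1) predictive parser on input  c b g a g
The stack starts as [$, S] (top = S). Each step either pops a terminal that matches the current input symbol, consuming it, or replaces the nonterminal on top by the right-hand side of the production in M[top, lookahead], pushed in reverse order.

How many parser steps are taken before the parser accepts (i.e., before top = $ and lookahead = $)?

step 1: stack=$ S  input=c b g a g $  — expand S -> c b G
step 2: stack=$ G b c  input=c b g a g $  — match c
step 3: stack=$ G b  input=b g a g $  — match b
step 4: stack=$ G  input=g a g $  — expand G -> K a g S
step 5: stack=$ S g a K  input=g a g $  — expand K -> g
step 6: stack=$ S g a g  input=g a g $  — match g
step 7: stack=$ S g a  input=a g $  — match a
step 8: stack=$ S g  input=g $  — match g
step 9: stack=$ S  input=$  — expand S -> epsilon
Accept reached after 9 steps.

9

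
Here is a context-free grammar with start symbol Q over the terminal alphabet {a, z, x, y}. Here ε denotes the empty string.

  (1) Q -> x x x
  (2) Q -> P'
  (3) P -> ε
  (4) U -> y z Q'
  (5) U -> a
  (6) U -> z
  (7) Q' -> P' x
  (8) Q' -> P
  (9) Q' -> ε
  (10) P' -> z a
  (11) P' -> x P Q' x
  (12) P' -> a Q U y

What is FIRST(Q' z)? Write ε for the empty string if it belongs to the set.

FIRST(P): from P->ε we get {ε}. So FIRST(P) = {ε}.
FIRST(U): from U->y z Q' we get {y}; from U->a we get {a}; from U->z we get {z}. So FIRST(U) = {a, y, z}.
FIRST(P'): from P'->z a we get {z}; from P'->x P Q' x we get {x}; from P'->a Q U y we get {a}. So FIRST(P') = {a, x, z}.
FIRST(Q): from Q->x x x we get {x}; from Q->P' we get {a, x, z}. So FIRST(Q) = {a, x, z}.
FIRST(Q'): from Q'->P' x we get {a, x, z}; from Q'->P we get {ε}; from Q'->ε we get {ε}. So FIRST(Q') = {ε, a, x, z}.
FIRST(Q' z): take FIRST of each symbol in turn, carrying on past any symbol whose FIRST contains ε; result {a, x, z}.

{a, x, z}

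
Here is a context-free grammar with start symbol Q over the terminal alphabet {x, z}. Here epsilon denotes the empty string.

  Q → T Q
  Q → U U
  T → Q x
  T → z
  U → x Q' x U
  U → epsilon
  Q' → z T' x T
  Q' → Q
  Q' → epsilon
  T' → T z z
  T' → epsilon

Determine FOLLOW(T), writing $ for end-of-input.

FIRST(U) = {epsilon, x}
FIRST(Q) = {epsilon, x, z}  (via T Q, U U)
FIRST(T) = {x, z}  (via Q x)
FIRST(Q') = {epsilon, x, z}  (via Q)
FIRST(T') = {epsilon, x, z}  (via T z z)
FOLLOW(Q) includes $ since Q is the start symbol.
FOLLOW(Q'): in U→x Q' x U, Q' is followed by x U with FIRST {x}. Thus FOLLOW(Q') = {x}.
FOLLOW(Q): in Q→T Q, the suffix after Q is empty (adds nothing new); in T→Q x, Q is followed by x with FIRST {x}; in Q'→Q, the suffix after Q is empty, so FOLLOW(Q) ⊇ FOLLOW(Q') = {x}. Thus FOLLOW(Q) = {$, x}.
FOLLOW(T): in Q→T Q, T is followed by Q with FIRST {epsilon, x, z}; in Q→T Q, the suffix after T is nullable, so FOLLOW(T) ⊇ FOLLOW(Q) = {$, x}; in Q'→z T' x T, the suffix after T is empty, so FOLLOW(T) ⊇ FOLLOW(Q') = {x}; in T'→T z z, T is followed by z z with FIRST {z}. Thus FOLLOW(T) = {$, x, z}.
FOLLOW(U): in Q→U U (occurrence 1), U is followed by U with FIRST {epsilon, x}; in Q→U U (occurrence 1), the suffix after U is nullable, so FOLLOW(U) ⊇ FOLLOW(Q) = {$, x}; in Q→U U (occurrence 2), the suffix after U is empty, so FOLLOW(U) ⊇ FOLLOW(Q) = {$, x}; in U→x Q' x U, the suffix after U is empty (adds nothing new). Thus FOLLOW(U) = {$, x}.
FOLLOW(T'): in Q'→z T' x T, T' is followed by x T with FIRST {x}. Thus FOLLOW(T') = {x}.

{$, x, z}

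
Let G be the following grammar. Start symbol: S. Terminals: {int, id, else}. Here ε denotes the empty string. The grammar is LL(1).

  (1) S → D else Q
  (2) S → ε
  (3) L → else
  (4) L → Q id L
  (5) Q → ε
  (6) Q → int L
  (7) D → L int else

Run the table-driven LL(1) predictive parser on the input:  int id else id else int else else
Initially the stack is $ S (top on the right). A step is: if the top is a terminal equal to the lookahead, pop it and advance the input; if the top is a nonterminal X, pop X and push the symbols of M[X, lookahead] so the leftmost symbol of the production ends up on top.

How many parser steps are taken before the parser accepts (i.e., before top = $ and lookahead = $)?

step 1: stack=$ S  input=int id else id else int else else $  — expand S → D else Q
step 2: stack=$ Q else D  input=int id else id else int else else $  — expand D → L int else
step 3: stack=$ Q else else int L  input=int id else id else int else else $  — expand L → Q id L
step 4: stack=$ Q else else int L id Q  input=int id else id else int else else $  — expand Q → int L
step 5: stack=$ Q else else int L id L int  input=int id else id else int else else $  — match int
step 6: stack=$ Q else else int L id L  input=id else id else int else else $  — expand L → Q id L
step 7: stack=$ Q else else int L id L id Q  input=id else id else int else else $  — expand Q → ε
step 8: stack=$ Q else else int L id L id  input=id else id else int else else $  — match id
step 9: stack=$ Q else else int L id L  input=else id else int else else $  — expand L → else
step 10: stack=$ Q else else int L id else  input=else id else int else else $  — match else
step 11: stack=$ Q else else int L id  input=id else int else else $  — match id
step 12: stack=$ Q else else int L  input=else int else else $  — expand L → else
step 13: stack=$ Q else else int else  input=else int else else $  — match else
step 14: stack=$ Q else else int  input=int else else $  — match int
step 15: stack=$ Q else else  input=else else $  — match else
step 16: stack=$ Q else  input=else $  — match else
step 17: stack=$ Q  input=$  — expand Q → ε
Accept reached after 17 steps.

17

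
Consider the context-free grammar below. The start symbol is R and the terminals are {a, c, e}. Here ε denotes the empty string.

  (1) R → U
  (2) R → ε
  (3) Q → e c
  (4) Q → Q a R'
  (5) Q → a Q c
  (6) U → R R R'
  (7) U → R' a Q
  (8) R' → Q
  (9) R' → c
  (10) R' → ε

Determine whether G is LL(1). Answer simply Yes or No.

FIRST(R) = {ε, a, c, e}
FIRST(Q) = {a, e}
FIRST(U) = {ε, a, c, e}
FIRST(R') = {ε, a, c, e}
FOLLOW(R) = {$, a, c, e}
FOLLOW(Q) = {$, a, c, e}
FOLLOW(U) = {$, a, c, e}
FOLLOW(R') = {$, a, c, e}
Cell M[Q, a] receives both Q → Q a R' and Q → a Q c — the grammar is not LL(1).

No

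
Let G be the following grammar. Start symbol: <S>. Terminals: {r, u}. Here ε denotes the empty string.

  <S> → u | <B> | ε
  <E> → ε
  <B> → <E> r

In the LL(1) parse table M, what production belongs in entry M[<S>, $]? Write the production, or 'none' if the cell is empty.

<S> → ε

FIRST(<E>): from <E>→ε we get {ε}. So FIRST(<E>) = {ε}.
FIRST(<B>): from <B>→<E> r we get {r}. So FIRST(<B>) = {r}.
FIRST(<S>): from <S>→u we get {u}; from <S>→<B> we get {r}; from <S>→ε we get {ε}. So FIRST(<S>) = {ε, r, u}.
FOLLOW(<S>) includes $ since <S> is the start symbol.
FOLLOW(<S>): <S> appears on no right-hand side. Thus FOLLOW(<S>) = {$}.
For <S> → u: FIRST(u) = {u}, so it goes in M[<S>, t] for t ∈ {u}.
For <S> → <B>: FIRST(<B>) = {r}, so it goes in M[<S>, t] for t ∈ {r}.
For <S> → ε: FIRST(ε) = {ε}, so it goes in M[<S>, t] for t ∈ {}; since ε ∈ FIRST, also for every t ∈ FOLLOW(<S>) = {$}.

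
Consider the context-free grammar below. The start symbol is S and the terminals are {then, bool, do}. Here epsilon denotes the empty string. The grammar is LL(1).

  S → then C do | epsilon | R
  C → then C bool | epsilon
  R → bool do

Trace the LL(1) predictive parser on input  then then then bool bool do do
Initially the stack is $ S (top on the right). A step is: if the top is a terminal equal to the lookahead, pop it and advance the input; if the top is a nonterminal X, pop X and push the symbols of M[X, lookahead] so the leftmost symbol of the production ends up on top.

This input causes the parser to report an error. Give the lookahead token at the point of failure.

do

step 1: stack=$ S  input=then then then bool bool do do $  — expand S → then C do
step 2: stack=$ do C then  input=then then then bool bool do do $  — match then
step 3: stack=$ do C  input=then then bool bool do do $  — expand C → then C bool
step 4: stack=$ do bool C then  input=then then bool bool do do $  — match then
step 5: stack=$ do bool C  input=then bool bool do do $  — expand C → then C bool
step 6: stack=$ do bool bool C then  input=then bool bool do do $  — match then
step 7: stack=$ do bool bool C  input=bool bool do do $  — expand C → epsilon
step 8: stack=$ do bool bool  input=bool bool do do $  — match bool
step 9: stack=$ do bool  input=bool do do $  — match bool
step 10: stack=$ do  input=do do $  — match do
step 11: stack=$  input=do $  — error: stack empty but input remains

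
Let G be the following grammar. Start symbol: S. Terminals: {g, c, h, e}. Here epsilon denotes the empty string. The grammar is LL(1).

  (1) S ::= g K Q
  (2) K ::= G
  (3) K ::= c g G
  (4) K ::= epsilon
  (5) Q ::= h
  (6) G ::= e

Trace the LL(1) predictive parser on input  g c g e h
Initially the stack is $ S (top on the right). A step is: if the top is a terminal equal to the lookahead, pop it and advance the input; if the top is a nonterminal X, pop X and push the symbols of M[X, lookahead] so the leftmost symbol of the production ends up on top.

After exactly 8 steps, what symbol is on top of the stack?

h

     Stack      Input        Action
  1  $ S        g c g e h $  expand S ::= g K Q
  2  $ Q K g    g c g e h $  match g
  3  $ Q K      c g e h $    expand K ::= c g G
  4  $ Q G g c  c g e h $    match c
  5  $ Q G g    g e h $      match g
  6  $ Q G      e h $        expand G ::= e
  7  $ Q e      e h $        match e
  8  $ Q        h $          expand Q ::= h
Stack after step 8: $ h (top = h).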